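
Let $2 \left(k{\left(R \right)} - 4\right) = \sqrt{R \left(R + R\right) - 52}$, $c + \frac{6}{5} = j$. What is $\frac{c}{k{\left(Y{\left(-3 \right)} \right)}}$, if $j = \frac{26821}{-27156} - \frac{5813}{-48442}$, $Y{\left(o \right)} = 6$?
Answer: $- \frac{6799985491}{9044000295} + \frac{6799985491 \sqrt{5}}{36176001180} \approx -0.33157$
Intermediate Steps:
$j = - \frac{570702527}{657745476}$ ($j = 26821 \left(- \frac{1}{27156}\right) - - \frac{5813}{48442} = - \frac{26821}{27156} + \frac{5813}{48442} = - \frac{570702527}{657745476} \approx -0.86766$)
$c = - \frac{6799985491}{3288727380}$ ($c = - \frac{6}{5} - \frac{570702527}{657745476} = - \frac{6799985491}{3288727380} \approx -2.0677$)
$k{\left(R \right)} = 4 + \frac{\sqrt{-52 + 2 R^{2}}}{2}$ ($k{\left(R \right)} = 4 + \frac{\sqrt{R \left(R + R\right) - 52}}{2} = 4 + \frac{\sqrt{R 2 R - 52}}{2} = 4 + \frac{\sqrt{2 R^{2} - 52}}{2} = 4 + \frac{\sqrt{-52 + 2 R^{2}}}{2}$)
$\frac{c}{k{\left(Y{\left(-3 \right)} \right)}} = - \frac{6799985491}{3288727380 \left(4 + \frac{\sqrt{-52 + 2 \cdot 6^{2}}}{2}\right)} = - \frac{6799985491}{3288727380 \left(4 + \frac{\sqrt{-52 + 2 \cdot 36}}{2}\right)} = - \frac{6799985491}{3288727380 \left(4 + \frac{\sqrt{-52 + 72}}{2}\right)} = - \frac{6799985491}{3288727380 \left(4 + \frac{\sqrt{20}}{2}\right)} = - \frac{6799985491}{3288727380 \left(4 + \frac{2 \sqrt{5}}{2}\right)} = - \frac{6799985491}{3288727380 \left(4 + \sqrt{5}\right)}$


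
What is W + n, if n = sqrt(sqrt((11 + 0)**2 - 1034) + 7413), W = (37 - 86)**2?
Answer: 2401 + sqrt(7413 + I*sqrt(913)) ≈ 2487.1 + 0.17547*I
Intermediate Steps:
W = 2401 (W = (-49)**2 = 2401)
n = sqrt(7413 + I*sqrt(913)) (n = sqrt(sqrt(11**2 - 1034) + 7413) = sqrt(sqrt(121 - 1034) + 7413) = sqrt(sqrt(-913) + 7413) = sqrt(I*sqrt(913) + 7413) = sqrt(7413 + I*sqrt(913)) ≈ 86.099 + 0.1755*I)
W + n = 2401 + sqrt(7413 + I*sqrt(913))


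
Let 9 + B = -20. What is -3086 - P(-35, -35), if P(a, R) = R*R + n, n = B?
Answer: -4282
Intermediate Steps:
B = -29 (B = -9 - 20 = -29)
n = -29
P(a, R) = -29 + R² (P(a, R) = R*R - 29 = R² - 29 = -29 + R²)
-3086 - P(-35, -35) = -3086 - (-29 + (-35)²) = -3086 - (-29 + 1225) = -3086 - 1*1196 = -3086 - 1196 = -4282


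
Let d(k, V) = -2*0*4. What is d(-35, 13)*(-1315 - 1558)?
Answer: 0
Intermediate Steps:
d(k, V) = 0 (d(k, V) = 0*4 = 0)
d(-35, 13)*(-1315 - 1558) = 0*(-1315 - 1558) = 0*(-2873) = 0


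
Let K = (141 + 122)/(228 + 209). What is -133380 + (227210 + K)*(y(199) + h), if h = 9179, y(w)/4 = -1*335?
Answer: 778284120627/437 ≈ 1.7810e+9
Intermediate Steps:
y(w) = -1340 (y(w) = 4*(-1*335) = 4*(-335) = -1340)
K = 263/437 ≈ 0.60183
-133380 + (227210 + K)*(y(199) + h) = -133380 + (227210 + 263/437)*(-1340 + 9179) = -133380 + (99291033/437)*7839 = -133380 + 778342407687/437 = 778284120627/437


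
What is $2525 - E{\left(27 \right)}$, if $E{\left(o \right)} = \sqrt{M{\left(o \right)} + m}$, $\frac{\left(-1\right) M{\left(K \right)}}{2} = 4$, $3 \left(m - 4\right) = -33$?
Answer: $2525 - i \sqrt{15} \approx 2525.0 - 3.873 i$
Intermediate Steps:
$m = -7$ ($m = 4 + \frac{1}{3} \left(-33\right) = 4 - 11 = -7$)
$M{\left(K \right)} = -8$ ($M{\left(K \right)} = \left(-2\right) 4 = -8$)
$E{\left(o \right)} = i \sqrt{15}$ ($E{\left(o \right)} = \sqrt{-8 - 7} = \sqrt{-15} = i \sqrt{15}$)
$2525 - E{\left(27 \right)} = 2525 - i \sqrt{15}$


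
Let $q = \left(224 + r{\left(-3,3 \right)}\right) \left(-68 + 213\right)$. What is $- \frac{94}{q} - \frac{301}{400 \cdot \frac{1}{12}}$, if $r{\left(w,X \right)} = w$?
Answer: $- \frac{5789207}{640900} \approx -9.0329$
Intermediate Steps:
$q = 32045$ ($q = \left(224 - 3\right) \left(-68 + 213\right) = 221 \cdot 145 = 32045$)
$- \frac{94}{q} - \frac{301}{400 \cdot \frac{1}{12}} = - \frac{94}{32045} - \frac{301}{400 \cdot \frac{1}{12}} = \left(-94\right) \frac{1}{32045} - \frac{301}{400 \cdot \frac{1}{12}} = - \frac{94}{32045} - \frac{301}{\frac{100}{3}} = - \frac{94}{32045} - \frac{903}{100} = - \frac{5789207}{640900}$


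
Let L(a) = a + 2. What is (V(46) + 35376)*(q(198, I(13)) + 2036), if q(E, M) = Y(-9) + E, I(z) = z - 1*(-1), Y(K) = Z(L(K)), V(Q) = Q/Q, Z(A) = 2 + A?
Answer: 78855333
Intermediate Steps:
L(a) = 2 + a
V(Q) = 1
Y(K) = 4 + K (Y(K) = 2 + (2 + K) = 4 + K)
I(z) = 1 + z (I(z) = z + 1 = 1 + z)
q(E, M) = -5 + E (q(E, M) = (4 - 9) + E = -5 + E)
(V(46) + 35376)*(q(198, I(13)) + 2036) = (1 + 35376)*((-5 + 198) + 2036) = 35377*(193 + 2036) = 35377*2229 = 78855333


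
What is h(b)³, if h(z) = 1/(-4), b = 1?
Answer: -1/64 ≈ -0.015625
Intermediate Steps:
h(z) = -¼
h(b)³ = (-¼)³ = -1/64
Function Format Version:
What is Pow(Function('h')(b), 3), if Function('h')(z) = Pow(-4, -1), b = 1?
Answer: Rational(-1, 64) ≈ -0.015625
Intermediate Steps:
Function('h')(z) = Rational(-1, 4)
Pow(Function('h')(b), 3) = Pow(Rational(-1, 4), 3) = Rational(-1, 64)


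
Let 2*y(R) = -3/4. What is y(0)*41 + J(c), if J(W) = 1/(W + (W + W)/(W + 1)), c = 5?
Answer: -609/40 ≈ -15.225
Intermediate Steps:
y(R) = -3/8 (y(R) = (-3/4)/2 = (-3*¼)/2 = (½)*(-¾) = -3/8)
J(W) = 1/(W + 2*W/(1 + W)) (J(W) = 1/(W + (2*W)/(1 + W)) = 1/(W + 2*W/(1 + W)))
y(0)*41 + J(c) = -3/8*41 + (1 + 5)/(5*(3 + 5)) = -123/8 + (⅕)*6/8 = -123/8 + (⅕)*(⅛)*6 = -123/8 + 3/20 = -609/40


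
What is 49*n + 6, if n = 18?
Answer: 888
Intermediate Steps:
49*n + 6 = 49*18 + 6 = 882 + 6 = 888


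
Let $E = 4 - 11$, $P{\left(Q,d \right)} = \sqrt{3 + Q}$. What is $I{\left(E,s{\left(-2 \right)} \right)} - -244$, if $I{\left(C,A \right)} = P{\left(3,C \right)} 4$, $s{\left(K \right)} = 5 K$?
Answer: $244 + 4 \sqrt{6} \approx 253.8$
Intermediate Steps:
$E = -7$
$I{\left(C,A \right)} = 4 \sqrt{6}$ ($I{\left(C,A \right)} = \sqrt{3 + 3} \cdot 4 = \sqrt{6} \cdot 4 = 4 \sqrt{6}$)
$I{\left(E,s{\left(-2 \right)} \right)} - -244 = 4 \sqrt{6} - -244 = 4 \sqrt{6} + \left(-5 + 249\right) = 4 \sqrt{6} + 244 = 244 + 4 \sqrt{6}$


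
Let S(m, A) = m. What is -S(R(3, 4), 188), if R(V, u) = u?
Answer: -4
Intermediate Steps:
-S(R(3, 4), 188) = -1*4 = -4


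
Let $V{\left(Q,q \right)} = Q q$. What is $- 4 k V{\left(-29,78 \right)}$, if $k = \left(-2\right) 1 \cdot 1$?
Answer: $-18096$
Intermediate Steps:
$k = -2$ ($k = \left(-2\right) 1 = -2$)
$- 4 k V{\left(-29,78 \right)} = \left(-4\right) \left(-2\right) \left(\left(-29\right) 78\right) = 8 \left(-2262\right) = -18096$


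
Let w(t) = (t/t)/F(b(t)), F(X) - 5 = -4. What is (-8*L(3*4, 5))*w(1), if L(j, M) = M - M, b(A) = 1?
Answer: 0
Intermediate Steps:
F(X) = 1 (F(X) = 5 - 4 = 1)
L(j, M) = 0
w(t) = 1 (w(t) = (t/t)/1 = 1*1 = 1)
(-8*L(3*4, 5))*w(1) = -8*0*1 = 0*1 = 0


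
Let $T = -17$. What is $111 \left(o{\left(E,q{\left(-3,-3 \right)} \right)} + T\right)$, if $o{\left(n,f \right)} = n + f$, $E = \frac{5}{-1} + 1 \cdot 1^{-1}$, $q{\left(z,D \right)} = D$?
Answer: $-2664$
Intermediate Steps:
$E = -4$ ($E = 5 \left(-1\right) + 1 \cdot 1 = -5 + 1 = -4$)
$o{\left(n,f \right)} = f + n$
$111 \left(o{\left(E,q{\left(-3,-3 \right)} \right)} + T\right) = 111 \left(\left(-3 - 4\right) - 17\right) = 111 \left(-7 - 17\right) = 111 \left(-24\right) = -2664$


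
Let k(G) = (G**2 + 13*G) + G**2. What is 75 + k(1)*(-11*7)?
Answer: -1080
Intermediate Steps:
k(G) = 2*G**2 + 13*G
75 + k(1)*(-11*7) = 75 + (1*(13 + 2*1))*(-11*7) = 75 + (1*(13 + 2))*(-77) = 75 + (1*15)*(-77) = 75 + 15*(-77) = 75 - 1155 = -1080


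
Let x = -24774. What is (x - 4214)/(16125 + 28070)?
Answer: -28988/44195 ≈ -0.65591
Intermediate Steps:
(x - 4214)/(16125 + 28070) = (-24774 - 4214)/(16125 + 28070) = -28988/44195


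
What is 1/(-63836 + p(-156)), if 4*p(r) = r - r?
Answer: -1/63836 ≈ -1.5665e-5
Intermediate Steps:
p(r) = 0 (p(r) = (r - r)/4 = (1/4)*0 = 0)
1/(-63836 + p(-156)) = 1/(-63836 + 0) = 1/(-63836) = -1/63836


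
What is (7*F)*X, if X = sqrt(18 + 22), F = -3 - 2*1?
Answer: -70*sqrt(10) ≈ -221.36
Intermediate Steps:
F = -5 (F = -3 - 2 = -5)
X = 2*sqrt(10) (X = sqrt(40) = 2*sqrt(10) ≈ 6.3246)
(7*F)*X = (7*(-5))*(2*sqrt(10)) = -70*sqrt(10)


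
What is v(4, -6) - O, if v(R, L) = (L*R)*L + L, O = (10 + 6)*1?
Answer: 122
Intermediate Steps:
O = 16 (O = 16*1 = 16)
v(R, L) = L + R*L**2 (v(R, L) = R*L**2 + L = L + R*L**2)
v(4, -6) - O = -6*(1 - 6*4) - 1*16 = -6*(1 - 24) - 16 = -6*(-23) - 16 = 138 - 16 = 122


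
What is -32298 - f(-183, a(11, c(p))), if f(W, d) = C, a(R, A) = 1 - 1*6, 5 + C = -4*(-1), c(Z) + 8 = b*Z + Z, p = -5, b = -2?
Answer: -32297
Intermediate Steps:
c(Z) = -8 - Z (c(Z) = -8 + (-2*Z + Z) = -8 - Z)
C = -1 (C = -5 - 4*(-1) = -5 + 4 = -1)
a(R, A) = -5 (a(R, A) = 1 - 6 = -5)
f(W, d) = -1
-32298 - f(-183, a(11, c(p))) = -32298 - 1*(-1) = -32298 + 1 = -32297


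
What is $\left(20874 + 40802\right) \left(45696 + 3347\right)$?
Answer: $3024776068$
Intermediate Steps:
$\left(20874 + 40802\right) \left(45696 + 3347\right) = 61676 \cdot 49043 = 3024776068$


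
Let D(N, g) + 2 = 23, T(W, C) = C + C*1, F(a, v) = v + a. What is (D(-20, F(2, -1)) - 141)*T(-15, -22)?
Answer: 5280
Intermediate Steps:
F(a, v) = a + v
T(W, C) = 2*C (T(W, C) = C + C = 2*C)
D(N, g) = 21 (D(N, g) = -2 + 23 = 21)
(D(-20, F(2, -1)) - 141)*T(-15, -22) = (21 - 141)*(2*(-22)) = -120*(-44) = 5280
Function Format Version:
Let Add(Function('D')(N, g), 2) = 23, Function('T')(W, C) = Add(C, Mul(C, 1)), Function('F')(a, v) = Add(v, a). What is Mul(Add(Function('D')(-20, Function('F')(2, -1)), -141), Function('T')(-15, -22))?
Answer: 5280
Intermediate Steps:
Function('F')(a, v) = Add(a, v)
Function('T')(W, C) = Mul(2, C) (Function('T')(W, C) = Add(C, C) = Mul(2, C))
Function('D')(N, g) = 21 (Function('D')(N, g) = Add(-2, 23) = 21)
Mul(Add(Function('D')(-20, Function('F')(2, -1)), -141), Function('T')(-15, -22)) = Mul(Add(21, -141), Mul(2, -22)) = Mul(-120, -44) = 5280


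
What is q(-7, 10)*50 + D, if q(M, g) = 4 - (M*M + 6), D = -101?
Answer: -2651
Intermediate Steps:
q(M, g) = -2 - M**2 (q(M, g) = 4 - (M**2 + 6) = 4 - (6 + M**2) = 4 + (-6 - M**2) = -2 - M**2)
q(-7, 10)*50 + D = (-2 - 1*(-7)**2)*50 - 101 = (-2 - 1*49)*50 - 101 = (-2 - 49)*50 - 101 = -51*50 - 101 = -2550 - 101 = -2651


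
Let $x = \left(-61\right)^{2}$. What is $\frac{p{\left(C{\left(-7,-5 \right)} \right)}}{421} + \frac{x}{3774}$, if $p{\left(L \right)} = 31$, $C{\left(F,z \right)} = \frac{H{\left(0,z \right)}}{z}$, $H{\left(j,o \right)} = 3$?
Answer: $\frac{1683535}{1588854} \approx 1.0596$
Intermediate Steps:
$C{\left(F,z \right)} = \frac{3}{z}$
$x = 3721$
$\frac{p{\left(C{\left(-7,-5 \right)} \right)}}{421} + \frac{x}{3774} = \frac{31}{421} + \frac{3721}{3774} = \frac{1683535}{1588854}$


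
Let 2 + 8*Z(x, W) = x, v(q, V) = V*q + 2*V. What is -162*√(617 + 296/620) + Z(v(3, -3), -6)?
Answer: -17/8 - 162*√14834895/155 ≈ -4027.7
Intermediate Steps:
v(q, V) = 2*V + V*q
Z(x, W) = -¼ + x/8
-162*√(617 + 296/620) + Z(v(3, -3), -6) = -162*√(617 + 296/620) + (-¼ + (-3*(2 + 3))/8) = -162*√(617 + 296*(1/620)) + (-¼ + (-3*5)/8) = -162*√(617 + 74/155) + (-¼ + (⅛)*(-15)) = -162*√14834895/155 + (-¼ - 15/8) = -162*√14834895/155 - 17/8 = -17/8 - 162*√14834895/155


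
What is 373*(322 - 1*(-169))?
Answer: 183143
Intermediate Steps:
373*(322 - 1*(-169)) = 373*(322 + 169) = 373*491 = 183143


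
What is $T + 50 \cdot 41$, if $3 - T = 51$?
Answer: $2002$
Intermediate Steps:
$T = -48$ ($T = 3 - 51 = -48$)
$T + 50 \cdot 41 = -48 + 50 \cdot 41 = -48 + 2050 = 2002$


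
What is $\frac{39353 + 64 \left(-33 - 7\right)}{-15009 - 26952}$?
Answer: $- \frac{36793}{41961} \approx -0.87684$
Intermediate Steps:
$\frac{39353 + 64 \left(-33 - 7\right)}{-15009 - 26952} = \frac{39353 + 64 \left(-40\right)}{-41961} = \left(39353 - 2560\right) \left(- \frac{1}{41961}\right) = 36793 \left(- \frac{1}{41961}\right) = - \frac{36793}{41961}$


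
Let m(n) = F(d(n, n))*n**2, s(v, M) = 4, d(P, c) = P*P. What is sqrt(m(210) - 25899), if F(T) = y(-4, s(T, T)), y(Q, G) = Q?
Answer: I*sqrt(202299) ≈ 449.78*I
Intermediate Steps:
d(P, c) = P**2
F(T) = -4
m(n) = -4*n**2
sqrt(m(210) - 25899) = sqrt(-4*210**2 - 25899) = sqrt(-4*44100 - 25899) = sqrt(-176400 - 25899) = sqrt(-202299) = I*sqrt(202299)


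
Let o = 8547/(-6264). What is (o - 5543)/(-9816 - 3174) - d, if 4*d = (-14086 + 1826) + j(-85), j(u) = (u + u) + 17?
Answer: 84181398773/27123120 ≈ 3103.7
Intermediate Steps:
j(u) = 17 + 2*u (j(u) = 2*u + 17 = 17 + 2*u)
o = -2849/2088 (o = 8547*(-1/6264) = -2849/2088 ≈ -1.3645)
d = -12413/4 (d = ((-14086 + 1826) + (17 + 2*(-85)))/4 = (-12260 + (17 - 170))/4 = (-12260 - 153)/4 = (1/4)*(-12413) = -12413/4 ≈ -3103.3)
(o - 5543)/(-9816 - 3174) - d = (-2849/2088 - 5543)/(-9816 - 3174) - 1*(-12413/4) = -11576633/2088/(-12990) + 12413/4 = -11576633/2088*(-1/12990) + 12413/4 = 11576633/27123120 + 12413/4 = 84181398773/27123120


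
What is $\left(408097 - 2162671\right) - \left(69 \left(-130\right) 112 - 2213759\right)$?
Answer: $1463825$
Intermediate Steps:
$\left(408097 - 2162671\right) - \left(69 \left(-130\right) 112 - 2213759\right) = -1754574 - \left(\left(-8970\right) 112 - 2213759\right) = -1754574 - \left(-1004640 - 2213759\right) = -1754574 - -3218399 = -1754574 + 3218399 = 1463825$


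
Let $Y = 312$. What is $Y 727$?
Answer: $226824$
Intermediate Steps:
$Y 727 = 312 \cdot 727 = 226824$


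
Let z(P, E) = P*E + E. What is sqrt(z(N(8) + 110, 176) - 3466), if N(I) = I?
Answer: 3*sqrt(1942) ≈ 132.20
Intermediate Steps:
z(P, E) = E + E*P (z(P, E) = E*P + E = E + E*P)
sqrt(z(N(8) + 110, 176) - 3466) = sqrt(176*(1 + (8 + 110)) - 3466) = sqrt(176*(1 + 118) - 3466) = sqrt(176*119 - 3466) = sqrt(20944 - 3466) = sqrt(17478) = 3*sqrt(1942)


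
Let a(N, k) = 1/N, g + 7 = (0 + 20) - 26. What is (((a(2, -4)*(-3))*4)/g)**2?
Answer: 36/169 ≈ 0.21302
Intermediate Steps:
g = -13 (g = -7 + ((0 + 20) - 26) = -7 + (20 - 26) = -7 - 6 = -13)
(((a(2, -4)*(-3))*4)/g)**2 = (((-3/2)*4)/(-13))**2 = ((((1/2)*(-3))*4)*(-1/13))**2 = (-3/2*4*(-1/13))**2 = (-6*(-1/13))**2 = (6/13)**2 = 36/169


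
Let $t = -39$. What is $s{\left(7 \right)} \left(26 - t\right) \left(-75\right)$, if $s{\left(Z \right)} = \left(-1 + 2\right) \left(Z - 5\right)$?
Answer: $-9750$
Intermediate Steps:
$s{\left(Z \right)} = -5 + Z$ ($s{\left(Z \right)} = 1 \left(-5 + Z\right) = -5 + Z$)
$s{\left(7 \right)} \left(26 - t\right) \left(-75\right) = \left(-5 + 7\right) \left(26 - -39\right) \left(-75\right) = 2 \left(26 + 39\right) \left(-75\right) = 2 \cdot 65 \left(-75\right) = 130 \left(-75\right) = -9750$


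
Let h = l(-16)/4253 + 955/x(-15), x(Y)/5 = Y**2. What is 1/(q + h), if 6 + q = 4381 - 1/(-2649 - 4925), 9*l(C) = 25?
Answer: 7247749950/31715064256327 ≈ 0.00022853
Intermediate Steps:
x(Y) = 5*Y**2
l(C) = 25/9 (l(C) = (1/9)*25 = 25/9)
q = 33136251/7574 (q = -6 + (4381 - 1/(-2649 - 4925)) = -6 + (4381 - 1/(-7574)) = -6 + (4381 - 1*(-1/7574)) = -6 + (4381 + 1/7574) = -6 + 33181695/7574 = 33136251/7574 ≈ 4375.0)
h = 812948/956925 (h = (25/9)/4253 + 955/((5*(-15)**2)) = (25/9)*(1/4253) + 955/((5*225)) = 25/38277 + 955/1125 = 25/38277 + 955*(1/1125) = 25/38277 + 191/225 = 812948/956925 ≈ 0.84954)
1/(q + h) = 1/(33136251/7574 + 812948/956925) = 1/(31715064256327/7247749950) = 7247749950/31715064256327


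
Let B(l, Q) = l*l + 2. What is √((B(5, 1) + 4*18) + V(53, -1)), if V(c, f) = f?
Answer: 7*√2 ≈ 9.8995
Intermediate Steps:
B(l, Q) = 2 + l² (B(l, Q) = l² + 2 = 2 + l²)
√((B(5, 1) + 4*18) + V(53, -1)) = √(((2 + 5²) + 4*18) - 1) = √(((2 + 25) + 72) - 1) = √((27 + 72) - 1) = √(99 - 1) = √98 = 7*√2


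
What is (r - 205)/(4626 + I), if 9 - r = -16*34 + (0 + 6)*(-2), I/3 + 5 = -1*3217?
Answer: -1/14 ≈ -0.071429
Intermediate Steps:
I = -9666 (I = -15 + 3*(-1*3217) = -15 + 3*(-3217) = -15 - 9651 = -9666)
r = 565 (r = 9 - (-16*34 + (0 + 6)*(-2)) = 9 - (-544 + 6*(-2)) = 9 - (-544 - 12) = 9 - 1*(-556) = 9 + 556 = 565)
(r - 205)/(4626 + I) = (565 - 205)/(4626 - 9666) = 360/(-5040) = 360*(-1/5040) = -1/14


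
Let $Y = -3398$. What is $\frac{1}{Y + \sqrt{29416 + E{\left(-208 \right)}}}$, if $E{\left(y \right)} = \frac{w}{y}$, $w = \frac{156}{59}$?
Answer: $- \frac{801928}{2718009171} - \frac{14 \sqrt{8358943}}{2718009171} \approx -0.00030993$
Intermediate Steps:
$w = \frac{156}{59}$ ($w = 156 \cdot \frac{1}{59} = \frac{156}{59} \approx 2.6441$)
$E{\left(y \right)} = \frac{156}{59 y}$
$\frac{1}{Y + \sqrt{29416 + E{\left(-208 \right)}}} = \frac{1}{-3398 + \sqrt{29416 + \frac{156}{59 \left(-208\right)}}} = \frac{1}{-3398 + \sqrt{29416 + \frac{156}{59} \left(- \frac{1}{208}\right)}} = \frac{1}{-3398 + \sqrt{29416 - \frac{3}{236}}} = \frac{1}{-3398 + \sqrt{\frac{6942173}{236}}} = \frac{1}{-3398 + \frac{7 \sqrt{8358943}}{118}}$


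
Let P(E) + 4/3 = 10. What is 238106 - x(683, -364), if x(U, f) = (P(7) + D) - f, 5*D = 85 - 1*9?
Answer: 3565772/15 ≈ 2.3772e+5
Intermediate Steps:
D = 76/5 (D = (85 - 1*9)/5 = (85 - 9)/5 = (⅕)*76 = 76/5 ≈ 15.200)
P(E) = 26/3 (P(E) = -4/3 + 10 = 26/3)
x(U, f) = 358/15 - f (x(U, f) = (26/3 + 76/5) - f = 358/15 - f)
238106 - x(683, -364) = 238106 - (358/15 - 1*(-364)) = 238106 - (358/15 + 364) = 238106 - 1*5818/15 = 238106 - 5818/15 = 3565772/15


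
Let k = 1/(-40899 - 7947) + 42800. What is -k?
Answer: -2090608799/48846 ≈ -42800.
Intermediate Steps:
k = 2090608799/48846 (k = 1/(-48846) + 42800 = -1/48846 + 42800 = 2090608799/48846 ≈ 42800.)
-k = -1*2090608799/48846 = -2090608799/48846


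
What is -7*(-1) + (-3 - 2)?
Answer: 2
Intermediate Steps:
-7*(-1) + (-3 - 2) = 7 - 5 = 2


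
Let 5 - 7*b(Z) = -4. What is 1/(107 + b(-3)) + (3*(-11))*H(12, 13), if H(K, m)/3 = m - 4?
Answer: -675371/758 ≈ -890.99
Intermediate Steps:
b(Z) = 9/7 (b(Z) = 5/7 - 1/7*(-4) = 5/7 + 4/7 = 9/7)
H(K, m) = -12 + 3*m (H(K, m) = 3*(m - 4) = 3*(-4 + m) = -12 + 3*m)
1/(107 + b(-3)) + (3*(-11))*H(12, 13) = 1/(107 + 9/7) + (3*(-11))*(-12 + 3*13) = 1/(758/7) - 33*(-12 + 39) = 7/758 - 33*27 = 7/758 - 891 = -675371/758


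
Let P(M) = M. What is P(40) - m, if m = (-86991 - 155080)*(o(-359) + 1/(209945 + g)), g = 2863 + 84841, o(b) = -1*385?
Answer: -27740081417384/297649 ≈ -9.3197e+7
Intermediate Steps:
o(b) = -385
g = 87704
m = 27740093323344/297649 (m = (-86991 - 155080)*(-385 + 1/(209945 + 87704)) = -242071*(-385 + 1/297649) = -242071*(-114594864/297649) = 27740093323344/297649 ≈ 9.3197e+7)
P(40) - m = 40 - 1*27740093323344/297649 = 40 - 27740093323344/297649 = -27740081417384/297649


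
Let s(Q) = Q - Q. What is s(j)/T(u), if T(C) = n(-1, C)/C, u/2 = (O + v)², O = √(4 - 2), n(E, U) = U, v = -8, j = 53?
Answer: 0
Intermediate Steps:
O = √2 ≈ 1.4142
s(Q) = 0
u = 2*(-8 + √2)² (u = 2*(√2 - 8)² = 2*(-8 + √2)² ≈ 86.745)
T(C) = 1 (T(C) = C/C = 1)
s(j)/T(u) = 0/1 = 0*1 = 0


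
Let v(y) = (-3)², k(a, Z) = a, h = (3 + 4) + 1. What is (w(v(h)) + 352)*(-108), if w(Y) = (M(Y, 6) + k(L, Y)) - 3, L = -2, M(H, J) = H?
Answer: -38448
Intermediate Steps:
h = 8 (h = 7 + 1 = 8)
v(y) = 9
w(Y) = -5 + Y (w(Y) = (Y - 2) - 3 = (-2 + Y) - 3 = -5 + Y)
(w(v(h)) + 352)*(-108) = ((-5 + 9) + 352)*(-108) = (4 + 352)*(-108) = 356*(-108) = -38448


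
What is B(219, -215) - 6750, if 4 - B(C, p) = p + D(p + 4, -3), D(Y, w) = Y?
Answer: -6320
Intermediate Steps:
B(C, p) = -2*p (B(C, p) = 4 - (p + (p + 4)) = 4 - (p + (4 + p)) = 4 - (4 + 2*p) = 4 + (-4 - 2*p) = -2*p)
B(219, -215) - 6750 = -2*(-215) - 6750 = 430 - 6750 = -6320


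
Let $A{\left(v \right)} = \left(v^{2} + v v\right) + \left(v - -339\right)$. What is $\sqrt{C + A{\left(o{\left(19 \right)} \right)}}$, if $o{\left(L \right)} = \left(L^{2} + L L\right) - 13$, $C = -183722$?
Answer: $4 \sqrt{51418} \approx 907.02$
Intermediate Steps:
$o{\left(L \right)} = -13 + 2 L^{2}$ ($o{\left(L \right)} = \left(L^{2} + L^{2}\right) - 13 = 2 L^{2} - 13 = -13 + 2 L^{2}$)
$A{\left(v \right)} = 339 + v + 2 v^{2}$ ($A{\left(v \right)} = \left(v^{2} + v^{2}\right) + \left(v + 339\right) = 2 v^{2} + \left(339 + v\right) = 339 + v + 2 v^{2}$)
$\sqrt{C + A{\left(o{\left(19 \right)} \right)}} = \sqrt{-183722 + \left(339 - \left(13 - 2 \cdot 19^{2}\right) + 2 \left(-13 + 2 \cdot 19^{2}\right)^{2}\right)} = \sqrt{-183722 + \left(339 + \left(-13 + 2 \cdot 361\right) + 2 \left(-13 + 2 \cdot 361\right)^{2}\right)} = \sqrt{-183722 + \left(339 + \left(-13 + 722\right) + 2 \left(-13 + 722\right)^{2}\right)} = \sqrt{-183722 + \left(339 + 709 + 2 \cdot 709^{2}\right)} = \sqrt{-183722 + \left(339 + 709 + 2 \cdot 502681\right)} = \sqrt{-183722 + \left(339 + 709 + 1005362\right)} = \sqrt{-183722 + 1006410} = \sqrt{822688} = 4 \sqrt{51418}$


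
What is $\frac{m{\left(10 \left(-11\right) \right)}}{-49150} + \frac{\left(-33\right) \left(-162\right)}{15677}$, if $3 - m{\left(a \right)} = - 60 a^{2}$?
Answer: $- \frac{11118793131}{770524550} \approx -14.43$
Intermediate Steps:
$m{\left(a \right)} = 3 + 60 a^{2}$ ($m{\left(a \right)} = 3 - - 60 a^{2} = 3 + 60 a^{2}$)
$\frac{m{\left(10 \left(-11\right) \right)}}{-49150} + \frac{\left(-33\right) \left(-162\right)}{15677} = \frac{3 + 60 \left(10 \left(-11\right)\right)^{2}}{-49150} + \frac{\left(-33\right) \left(-162\right)}{15677} = \left(3 + 60 \left(-110\right)^{2}\right) \left(- \frac{1}{49150}\right) + 5346 \cdot \frac{1}{15677} = \left(3 + 60 \cdot 12100\right) \left(- \frac{1}{49150}\right) + \frac{5346}{15677} = \left(3 + 726000\right) \left(- \frac{1}{49150}\right) + \frac{5346}{15677} = 726003 \left(- \frac{1}{49150}\right) + \frac{5346}{15677} = - \frac{726003}{49150} + \frac{5346}{15677} = - \frac{11118793131}{770524550}$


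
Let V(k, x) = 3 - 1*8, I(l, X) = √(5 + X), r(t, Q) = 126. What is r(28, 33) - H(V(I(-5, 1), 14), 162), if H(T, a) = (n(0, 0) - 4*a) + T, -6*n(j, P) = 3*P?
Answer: 779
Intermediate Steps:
V(k, x) = -5 (V(k, x) = 3 - 8 = -5)
n(j, P) = -P/2
H(T, a) = T - 4*a (H(T, a) = (-½*0 - 4*a) + T = (0 - 4*a) + T = -4*a + T = T - 4*a)
r(28, 33) - H(V(I(-5, 1), 14), 162) = 126 - (-5 - 4*162) = 126 - (-5 - 648) = 126 - 1*(-653) = 126 + 653 = 779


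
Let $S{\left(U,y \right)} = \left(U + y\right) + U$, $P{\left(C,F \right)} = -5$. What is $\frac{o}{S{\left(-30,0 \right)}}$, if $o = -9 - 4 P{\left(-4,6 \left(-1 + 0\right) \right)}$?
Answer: $- \frac{11}{60} \approx -0.18333$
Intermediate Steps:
$S{\left(U,y \right)} = y + 2 U$
$o = 11$ ($o = -9 - -20 = -9 + 20 = 11$)
$\frac{o}{S{\left(-30,0 \right)}} = \frac{11}{0 + 2 \left(-30\right)} = \frac{11}{0 - 60} = \frac{11}{-60} = 11 \left(- \frac{1}{60}\right) = - \frac{11}{60}$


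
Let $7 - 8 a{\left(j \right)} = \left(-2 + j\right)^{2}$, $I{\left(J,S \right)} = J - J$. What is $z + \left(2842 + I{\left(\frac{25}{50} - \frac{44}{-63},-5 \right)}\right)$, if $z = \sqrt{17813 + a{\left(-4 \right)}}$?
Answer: $2842 + \frac{5 \sqrt{11398}}{4} \approx 2975.5$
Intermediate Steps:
$I{\left(J,S \right)} = 0$
$a{\left(j \right)} = \frac{7}{8} - \frac{\left(-2 + j\right)^{2}}{8}$
$z = \frac{5 \sqrt{11398}}{4}$ ($z = \sqrt{17813 + \left(\frac{7}{8} - \frac{\left(-2 - 4\right)^{2}}{8}\right)} = \sqrt{17813 + \left(\frac{7}{8} - \frac{\left(-6\right)^{2}}{8}\right)} = \sqrt{17813 + \left(\frac{7}{8} - \frac{9}{2}\right)} = \sqrt{17813 - \frac{29}{8}} = \sqrt{\frac{142475}{8}} = \frac{5 \sqrt{11398}}{4} \approx 133.45$)
$z + \left(2842 + I{\left(\frac{25}{50} - \frac{44}{-63},-5 \right)}\right) = \frac{5 \sqrt{11398}}{4} + \left(2842 + 0\right) = \frac{5 \sqrt{11398}}{4} + 2842 = 2842 + \frac{5 \sqrt{11398}}{4}$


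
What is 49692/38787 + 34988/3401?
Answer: 508694016/43971529 ≈ 11.569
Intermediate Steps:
49692/38787 + 34988/3401 = 49692*(1/38787) + 34988*(1/3401) = 16564/12929 + 34988/3401 = 508694016/43971529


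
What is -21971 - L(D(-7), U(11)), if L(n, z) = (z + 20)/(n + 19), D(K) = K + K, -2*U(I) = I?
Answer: -219739/10 ≈ -21974.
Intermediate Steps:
U(I) = -I/2
D(K) = 2*K
L(n, z) = (20 + z)/(19 + n)
-21971 - L(D(-7), U(11)) = -21971 - (20 - ½*11)/(19 + 2*(-7)) = -21971 - (20 - 11/2)/(19 - 14) = -21971 - 29/(5*2) = -21971 - 1*29/10 = -21971 - 29/10 = -219739/10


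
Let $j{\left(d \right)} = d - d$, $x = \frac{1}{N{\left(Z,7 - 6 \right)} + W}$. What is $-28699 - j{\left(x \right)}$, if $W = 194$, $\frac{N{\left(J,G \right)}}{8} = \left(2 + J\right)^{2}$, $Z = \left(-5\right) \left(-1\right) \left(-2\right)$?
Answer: $-28699$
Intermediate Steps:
$Z = -10$ ($Z = 5 \left(-2\right) = -10$)
$N{\left(J,G \right)} = 8 \left(2 + J\right)^{2}$
$x = \frac{1}{706}$ ($x = \frac{1}{8 \left(2 - 10\right)^{2} + 194} = \frac{1}{8 \left(-8\right)^{2} + 194} = \frac{1}{8 \cdot 64 + 194} = \frac{1}{512 + 194} = \frac{1}{706} \approx 0.0014164$)
$j{\left(d \right)} = 0$
$-28699 - j{\left(x \right)} = -28699 - 0 = -28699 + 0 = -28699$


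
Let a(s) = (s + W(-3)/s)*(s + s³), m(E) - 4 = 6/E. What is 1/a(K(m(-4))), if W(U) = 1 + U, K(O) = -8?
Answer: 1/4030 ≈ 0.00024814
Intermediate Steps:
m(E) = 4 + 6/E
a(s) = (s + s³)*(s - 2/s) (a(s) = (s + (1 - 3)/s)*(s + s³) = (s - 2/s)*(s + s³) = (s + s³)*(s - 2/s))
1/a(K(m(-4))) = 1/(-2 + (-8)⁴ - 1*(-8)²) = 1/(-2 + 4096 - 1*64) = 1/(-2 + 4096 - 64) = 1/4030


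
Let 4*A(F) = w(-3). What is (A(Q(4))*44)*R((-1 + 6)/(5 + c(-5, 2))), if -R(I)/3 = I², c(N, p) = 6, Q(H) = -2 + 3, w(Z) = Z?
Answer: 225/11 ≈ 20.455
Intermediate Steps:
Q(H) = 1
A(F) = -¾ (A(F) = (¼)*(-3) = -¾)
R(I) = -3*I²
(A(Q(4))*44)*R((-1 + 6)/(5 + c(-5, 2))) = (-¾*44)*(-3*(-1 + 6)²/(5 + 6)²) = -(-99)*(5/11)² = -(-99)*25/121 = -33*(-75/121) = 225/11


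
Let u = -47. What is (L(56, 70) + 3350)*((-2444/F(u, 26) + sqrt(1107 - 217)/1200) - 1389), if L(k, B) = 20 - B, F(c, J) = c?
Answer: -4412100 + 11*sqrt(890)/4 ≈ -4.4120e+6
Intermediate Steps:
(L(56, 70) + 3350)*((-2444/F(u, 26) + sqrt(1107 - 217)/1200) - 1389) = ((20 - 1*70) + 3350)*((-2444/(-47) + sqrt(1107 - 217)/1200) - 1389) = ((20 - 70) + 3350)*((-2444*(-1/47) + sqrt(890)*(1/1200)) - 1389) = (-50 + 3350)*((52 + sqrt(890)/1200) - 1389) = 3300*(-1337 + sqrt(890)/1200) = -4412100 + 11*sqrt(890)/4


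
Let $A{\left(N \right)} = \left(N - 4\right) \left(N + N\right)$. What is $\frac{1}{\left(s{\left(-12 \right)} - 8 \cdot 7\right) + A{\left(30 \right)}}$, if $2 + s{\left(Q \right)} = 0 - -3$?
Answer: $\frac{1}{1505} \approx 0.00066445$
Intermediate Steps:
$s{\left(Q \right)} = 1$ ($s{\left(Q \right)} = -2 + \left(0 - -3\right) = -2 + \left(0 + 3\right) = -2 + 3 = 1$)
$A{\left(N \right)} = 2 N \left(-4 + N\right)$ ($A{\left(N \right)} = \left(-4 + N\right) 2 N = 2 N \left(-4 + N\right)$)
$\frac{1}{\left(s{\left(-12 \right)} - 8 \cdot 7\right) + A{\left(30 \right)}} = \frac{1}{\left(1 - 8 \cdot 7\right) + 2 \cdot 30 \left(-4 + 30\right)} = \frac{1}{\left(1 - 56\right) + 2 \cdot 30 \cdot 26} = \frac{1}{\left(1 - 56\right) + 1560} = \frac{1}{-55 + 1560} = \frac{1}{1505}$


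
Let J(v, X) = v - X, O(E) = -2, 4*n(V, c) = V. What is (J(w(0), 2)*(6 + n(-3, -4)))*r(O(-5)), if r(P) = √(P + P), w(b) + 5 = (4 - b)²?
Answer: 189*I/2 ≈ 94.5*I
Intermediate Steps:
w(b) = -5 + (4 - b)²
n(V, c) = V/4
r(P) = √2*√P (r(P) = √(2*P) = √2*√P)
(J(w(0), 2)*(6 + n(-3, -4)))*r(O(-5)) = (((-5 + (-4 + 0)²) - 1*2)*(6 + (¼)*(-3)))*(√2*√(-2)) = (((-5 + (-4)²) - 2)*(6 - ¾))*(√2*(I*√2)) = (((-5 + 16) - 2)*(21/4))*(2*I) = ((11 - 2)*(21/4))*(2*I) = (9*(21/4))*(2*I) = 189*(2*I)/4 = 189*I/2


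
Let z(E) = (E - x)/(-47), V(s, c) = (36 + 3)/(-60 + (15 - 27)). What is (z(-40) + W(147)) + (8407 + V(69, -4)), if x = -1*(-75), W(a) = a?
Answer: 9651061/1128 ≈ 8555.9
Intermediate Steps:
V(s, c) = -13/24 (V(s, c) = 39/(-60 - 12) = 39/(-72) = 39*(-1/72) = -13/24)
x = 75
z(E) = 75/47 - E/47 (z(E) = (E - 1*75)/(-47) = (E - 75)*(-1/47) = (-75 + E)*(-1/47) = 75/47 - E/47)
(z(-40) + W(147)) + (8407 + V(69, -4)) = ((75/47 - 1/47*(-40)) + 147) + (8407 - 13/24) = ((75/47 + 40/47) + 147) + 201755/24 = (115/47 + 147) + 201755/24 = 7024/47 + 201755/24 = 9651061/1128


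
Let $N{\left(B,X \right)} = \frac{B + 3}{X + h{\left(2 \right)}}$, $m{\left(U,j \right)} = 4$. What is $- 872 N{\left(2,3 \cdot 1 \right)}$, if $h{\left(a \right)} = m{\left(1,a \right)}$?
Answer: $- \frac{4360}{7} \approx -622.86$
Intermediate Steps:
$h{\left(a \right)} = 4$
$N{\left(B,X \right)} = \frac{3 + B}{4 + X}$ ($N{\left(B,X \right)} = \frac{B + 3}{X + 4} = \frac{3 + B}{4 + X}$)
$- 872 N{\left(2,3 \cdot 1 \right)} = - 872 \frac{3 + 2}{4 + 3 \cdot 1} = - 872 \frac{1}{4 + 3} \cdot 5 = - 872 \cdot \frac{1}{7} \cdot 5 = \left(-872\right) \frac{5}{7} = - \frac{4360}{7}$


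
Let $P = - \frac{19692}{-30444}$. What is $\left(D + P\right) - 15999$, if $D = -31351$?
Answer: $- \frac{120125309}{2537} \approx -47349.0$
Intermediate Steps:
$P = \frac{1641}{2537}$ ($P = \left(-19692\right) \left(- \frac{1}{30444}\right) = \frac{1641}{2537} \approx 0.64683$)
$\left(D + P\right) - 15999 = \left(-31351 + \frac{1641}{2537}\right) - 15999 = - \frac{79535846}{2537} - 15999 = - \frac{120125309}{2537}$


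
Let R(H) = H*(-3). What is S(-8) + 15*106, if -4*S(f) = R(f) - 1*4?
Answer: 1585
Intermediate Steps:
R(H) = -3*H
S(f) = 1 + 3*f/4 (S(f) = -(-3*f - 1*4)/4 = -(-3*f - 4)/4 = -(-4 - 3*f)/4 = 1 + 3*f/4)
S(-8) + 15*106 = (1 + (¾)*(-8)) + 15*106 = (1 - 6) + 1590 = -5 + 1590 = 1585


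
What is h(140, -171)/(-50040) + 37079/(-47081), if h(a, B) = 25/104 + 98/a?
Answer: -321616088603/408361761600 ≈ -0.78758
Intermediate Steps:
h(a, B) = 25/104 + 98/a (h(a, B) = 25*(1/104) + 98/a = 25/104 + 98/a)
h(140, -171)/(-50040) + 37079/(-47081) = (25/104 + 98/140)/(-50040) + 37079/(-47081) = (25/104 + 98*(1/140))*(-1/50040) + 37079*(-1/47081) = (25/104 + 7/10)*(-1/50040) - 37079/47081 = (489/520)*(-1/50040) - 37079/47081 = -163/8673600 - 37079/47081 = -321616088603/408361761600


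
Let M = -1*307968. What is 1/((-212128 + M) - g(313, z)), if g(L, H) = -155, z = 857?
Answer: -1/519941 ≈ -1.9233e-6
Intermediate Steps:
M = -307968
1/((-212128 + M) - g(313, z)) = 1/((-212128 - 307968) - 1*(-155)) = 1/(-520096 + 155) = 1/(-519941) = -1/519941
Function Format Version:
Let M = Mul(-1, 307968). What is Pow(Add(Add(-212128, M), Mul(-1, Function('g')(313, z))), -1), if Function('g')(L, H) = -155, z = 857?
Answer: Rational(-1, 519941) ≈ -1.9233e-6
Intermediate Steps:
M = -307968
Pow(Add(Add(-212128, M), Mul(-1, Function('g')(313, z))), -1) = Pow(Add(Add(-212128, -307968), Mul(-1, -155)), -1) = Pow(Add(-520096, 155), -1) = Pow(-519941, -1) = Rational(-1, 519941)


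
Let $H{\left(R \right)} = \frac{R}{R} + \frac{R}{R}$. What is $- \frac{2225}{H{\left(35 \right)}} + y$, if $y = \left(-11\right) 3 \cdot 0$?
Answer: $- \frac{2225}{2} \approx -1112.5$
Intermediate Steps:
$y = 0$ ($y = \left(-33\right) 0 = 0$)
$H{\left(R \right)} = 2$ ($H{\left(R \right)} = 1 + 1 = 2$)
$- \frac{2225}{H{\left(35 \right)}} + y = - \frac{2225}{2} + 0 = - \frac{2225}{2}$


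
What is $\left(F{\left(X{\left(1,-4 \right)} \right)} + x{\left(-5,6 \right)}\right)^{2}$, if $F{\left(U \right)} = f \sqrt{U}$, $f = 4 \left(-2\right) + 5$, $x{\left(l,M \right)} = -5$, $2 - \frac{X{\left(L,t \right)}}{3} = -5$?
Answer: $214 + 30 \sqrt{21} \approx 351.48$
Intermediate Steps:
$X{\left(L,t \right)} = 21$ ($X{\left(L,t \right)} = 6 - -15 = 6 + 15 = 21$)
$f = -3$ ($f = -8 + 5 = -3$)
$F{\left(U \right)} = - 3 \sqrt{U}$
$\left(F{\left(X{\left(1,-4 \right)} \right)} + x{\left(-5,6 \right)}\right)^{2} = \left(- 3 \sqrt{21} - 5\right)^{2} = \left(-5 - 3 \sqrt{21}\right)^{2}$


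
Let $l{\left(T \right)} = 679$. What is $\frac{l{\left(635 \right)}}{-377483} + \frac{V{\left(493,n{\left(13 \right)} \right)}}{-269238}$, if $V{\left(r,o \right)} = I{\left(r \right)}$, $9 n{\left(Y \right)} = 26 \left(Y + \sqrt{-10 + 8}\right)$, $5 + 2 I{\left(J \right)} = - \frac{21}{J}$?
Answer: $- \frac{89657401417}{50104954601322} \approx -0.0017894$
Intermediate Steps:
$I{\left(J \right)} = - \frac{5}{2} - \frac{21}{2 J}$ ($I{\left(J \right)} = - \frac{5}{2} + \frac{\left(-21\right) \frac{1}{J}}{2} = - \frac{5}{2} - \frac{21}{2 J}$)
$n{\left(Y \right)} = \frac{26 Y}{9} + \frac{26 i \sqrt{2}}{9}$ ($n{\left(Y \right)} = \frac{26 \left(Y + \sqrt{-10 + 8}\right)}{9} = \frac{26 \left(Y + \sqrt{-2}\right)}{9} = \frac{26 \left(Y + i \sqrt{2}\right)}{9} = \frac{26 Y + 26 i \sqrt{2}}{9} = \frac{26 Y}{9} + \frac{26 i \sqrt{2}}{9}$)
$V{\left(r,o \right)} = \frac{-21 - 5 r}{2 r}$
$\frac{l{\left(635 \right)}}{-377483} + \frac{V{\left(493,n{\left(13 \right)} \right)}}{-269238} = \frac{679}{-377483} + \frac{\frac{1}{2} \cdot \frac{1}{493} \left(-21 - 2465\right)}{-269238} = 679 \left(- \frac{1}{377483}\right) + \frac{1}{2} \cdot \frac{1}{493} \left(-21 - 2465\right) \left(- \frac{1}{269238}\right) = - \frac{679}{377483} + \frac{1}{2} \cdot \frac{1}{493} \left(-2486\right) \left(- \frac{1}{269238}\right) = - \frac{679}{377483} - - \frac{1243}{132734334} = - \frac{679}{377483} + \frac{1243}{132734334} = - \frac{89657401417}{50104954601322}$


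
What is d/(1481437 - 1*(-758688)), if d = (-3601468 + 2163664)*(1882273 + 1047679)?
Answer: -4212696705408/2240125 ≈ -1.8806e+6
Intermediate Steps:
d = -4212696705408 (d = -1437804*2929952 = -4212696705408)
d/(1481437 - 1*(-758688)) = -4212696705408/(1481437 - 1*(-758688)) = -4212696705408/(1481437 + 758688) = -4212696705408/2240125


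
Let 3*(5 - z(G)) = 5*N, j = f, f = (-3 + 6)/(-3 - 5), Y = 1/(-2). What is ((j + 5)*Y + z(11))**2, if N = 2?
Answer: 961/2304 ≈ 0.41710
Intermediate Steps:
Y = -1/2 ≈ -0.50000
f = -3/8 (f = 3/(-8) = 3*(-1/8) = -3/8 ≈ -0.37500)
j = -3/8 ≈ -0.37500
z(G) = 5/3 (z(G) = 5 - 5*2/3 = 5 - 1/3*10 = 5 - 10/3 = 5/3)
((j + 5)*Y + z(11))**2 = ((-3/8 + 5)*(-1/2) + 5/3)**2 = ((37/8)*(-1/2) + 5/3)**2 = (-37/16 + 5/3)**2 = (-31/48)**2 = 961/2304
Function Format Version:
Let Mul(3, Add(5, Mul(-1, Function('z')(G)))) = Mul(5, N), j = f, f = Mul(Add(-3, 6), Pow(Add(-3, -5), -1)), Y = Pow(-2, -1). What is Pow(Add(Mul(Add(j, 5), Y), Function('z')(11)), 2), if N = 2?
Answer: Rational(961, 2304) ≈ 0.41710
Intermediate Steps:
Y = Rational(-1, 2) ≈ -0.50000
f = Rational(-3, 8) (f = Mul(3, Pow(-8, -1)) = Mul(3, Rational(-1, 8)) = Rational(-3, 8) ≈ -0.37500)
j = Rational(-3, 8) ≈ -0.37500
Function('z')(G) = Rational(5, 3) (Function('z')(G) = Add(5, Mul(Rational(-1, 3), Mul(5, 2))) = Add(5, Mul(Rational(-1, 3), 10)) = Add(5, Rational(-10, 3)) = Rational(5, 3))
Pow(Add(Mul(Add(j, 5), Y), Function('z')(11)), 2) = Pow(Add(Mul(Add(Rational(-3, 8), 5), Rational(-1, 2)), Rational(5, 3)), 2) = Pow(Add(Mul(Rational(37, 8), Rational(-1, 2)), Rational(5, 3)), 2) = Pow(Add(Rational(-37, 16), Rational(5, 3)), 2) = Pow(Rational(-31, 48), 2) = Rational(961, 2304)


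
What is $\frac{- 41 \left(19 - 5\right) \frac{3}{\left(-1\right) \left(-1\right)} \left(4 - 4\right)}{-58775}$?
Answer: $0$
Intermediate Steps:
$\frac{- 41 \left(19 - 5\right) \frac{3}{\left(-1\right) \left(-1\right)} \left(4 - 4\right)}{-58775} = - 41 \left(19 - 5\right) \frac{3}{1} \cdot 0 \left(- \frac{1}{58775}\right) = \left(-41\right) 14 \cdot 3 \cdot 1 \cdot 0 \left(- \frac{1}{58775}\right) = - 574 \cdot 3 \cdot 0 \left(- \frac{1}{58775}\right) = \left(-574\right) 0 \left(- \frac{1}{58775}\right) = 0 \left(- \frac{1}{58775}\right) = 0$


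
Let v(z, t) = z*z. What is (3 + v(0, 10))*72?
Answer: 216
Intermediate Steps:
v(z, t) = z**2
(3 + v(0, 10))*72 = (3 + 0**2)*72 = (3 + 0)*72 = 3*72 = 216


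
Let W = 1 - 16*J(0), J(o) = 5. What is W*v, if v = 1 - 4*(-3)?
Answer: -1027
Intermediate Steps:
v = 13 (v = 1 + 12 = 13)
W = -79 (W = 1 - 16*5 = 1 - 80 = -79)
W*v = -79*13 = -1027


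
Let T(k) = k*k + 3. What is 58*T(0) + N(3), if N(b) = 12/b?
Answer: 178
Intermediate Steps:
T(k) = 3 + k**2 (T(k) = k**2 + 3 = 3 + k**2)
58*T(0) + N(3) = 58*(3 + 0**2) + 12/3 = 58*(3 + 0) + 12*(1/3) = 58*3 + 4 = 174 + 4 = 178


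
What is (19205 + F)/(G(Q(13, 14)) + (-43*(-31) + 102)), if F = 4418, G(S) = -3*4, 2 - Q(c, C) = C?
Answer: 23623/1423 ≈ 16.601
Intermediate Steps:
Q(c, C) = 2 - C
G(S) = -12
(19205 + F)/(G(Q(13, 14)) + (-43*(-31) + 102)) = (19205 + 4418)/(-12 + (-43*(-31) + 102)) = 23623/(-12 + (1333 + 102)) = 23623/(-12 + 1435) = 23623/1423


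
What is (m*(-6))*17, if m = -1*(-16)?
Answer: -1632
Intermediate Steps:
m = 16
(m*(-6))*17 = (16*(-6))*17 = -96*17 = -1632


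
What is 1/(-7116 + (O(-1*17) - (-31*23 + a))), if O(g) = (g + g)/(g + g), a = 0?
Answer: -1/6402 ≈ -0.00015620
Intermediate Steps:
O(g) = 1 (O(g) = (2*g)/((2*g)) = (2*g)*(1/(2*g)) = 1)
1/(-7116 + (O(-1*17) - (-31*23 + a))) = 1/(-7116 + (1 - (-31*23 + 0))) = 1/(-7116 + (1 - (-713 + 0))) = 1/(-7116 + (1 - 1*(-713))) = 1/(-7116 + (1 + 713)) = 1/(-7116 + 714) = 1/(-6402) = -1/6402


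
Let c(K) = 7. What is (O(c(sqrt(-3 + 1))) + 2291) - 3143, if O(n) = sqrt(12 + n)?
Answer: -852 + sqrt(19) ≈ -847.64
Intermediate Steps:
(O(c(sqrt(-3 + 1))) + 2291) - 3143 = (sqrt(12 + 7) + 2291) - 3143 = (sqrt(19) + 2291) - 3143 = (2291 + sqrt(19)) - 3143 = -852 + sqrt(19)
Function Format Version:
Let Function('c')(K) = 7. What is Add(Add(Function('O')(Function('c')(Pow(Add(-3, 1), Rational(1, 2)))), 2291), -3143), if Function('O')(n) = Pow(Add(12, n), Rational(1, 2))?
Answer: Add(-852, Pow(19, Rational(1, 2))) ≈ -847.64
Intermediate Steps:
Add(Add(Function('O')(Function('c')(Pow(Add(-3, 1), Rational(1, 2)))), 2291), -3143) = Add(Add(Pow(Add(12, 7), Rational(1, 2)), 2291), -3143) = Add(Add(Pow(19, Rational(1, 2)), 2291), -3143) = Add(Add(2291, Pow(19, Rational(1, 2))), -3143) = Add(-852, Pow(19, Rational(1, 2)))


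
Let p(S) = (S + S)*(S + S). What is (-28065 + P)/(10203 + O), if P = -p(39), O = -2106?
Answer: -11383/2699 ≈ -4.2175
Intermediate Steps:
p(S) = 4*S² (p(S) = (2*S)*(2*S) = 4*S²)
P = -6084 (P = -4*39² = -4*1521 = -1*6084 = -6084)
(-28065 + P)/(10203 + O) = (-28065 - 6084)/(10203 - 2106) = -34149/8097 = -34149*1/8097 = -11383/2699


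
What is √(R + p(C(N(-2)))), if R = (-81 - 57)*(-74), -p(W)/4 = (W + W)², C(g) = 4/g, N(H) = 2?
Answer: 2*√2537 ≈ 100.74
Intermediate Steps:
p(W) = -16*W² (p(W) = -4*(W + W)² = -4*4*W² = -16*W²)
R = 10212 (R = -138*(-74) = 10212)
√(R + p(C(N(-2)))) = √(10212 - 16*(4/2)²) = √(10212 - 16*(4*(½))²) = √(10212 - 16*2²) = √(10212 - 16*4) = √(10212 - 64) = √10148 = 2*√2537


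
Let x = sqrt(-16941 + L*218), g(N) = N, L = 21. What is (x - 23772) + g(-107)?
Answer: -23879 + I*sqrt(12363) ≈ -23879.0 + 111.19*I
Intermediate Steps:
x = I*sqrt(12363) (x = sqrt(-16941 + 21*218) = sqrt(-16941 + 4578) = sqrt(-12363) = I*sqrt(12363) ≈ 111.19*I)
(x - 23772) + g(-107) = (I*sqrt(12363) - 23772) - 107 = (-23772 + I*sqrt(12363)) - 107 = -23879 + I*sqrt(12363)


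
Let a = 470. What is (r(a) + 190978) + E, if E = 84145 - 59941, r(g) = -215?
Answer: 214967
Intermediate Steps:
E = 24204
(r(a) + 190978) + E = (-215 + 190978) + 24204 = 190763 + 24204 = 214967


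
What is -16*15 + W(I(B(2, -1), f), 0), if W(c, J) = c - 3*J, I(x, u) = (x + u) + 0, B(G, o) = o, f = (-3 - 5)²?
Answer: -177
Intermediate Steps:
f = 64 (f = (-8)² = 64)
I(x, u) = u + x (I(x, u) = (u + x) + 0 = u + x)
-16*15 + W(I(B(2, -1), f), 0) = -16*15 + ((64 - 1) - 3*0) = -240 + (63 + 0) = -240 + 63 = -177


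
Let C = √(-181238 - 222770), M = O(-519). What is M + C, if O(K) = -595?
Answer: -595 + 2*I*√101002 ≈ -595.0 + 635.62*I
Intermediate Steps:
M = -595
C = 2*I*√101002 (C = √(-404008) = 2*I*√101002 ≈ 635.62*I)
M + C = -595 + 2*I*√101002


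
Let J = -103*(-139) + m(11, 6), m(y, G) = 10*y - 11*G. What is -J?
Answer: -14361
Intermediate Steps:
m(y, G) = -11*G + 10*y
J = 14361 (J = -103*(-139) + (-11*6 + 10*11) = 14317 + (-66 + 110) = 14317 + 44 = 14361)
-J = -1*14361 = -14361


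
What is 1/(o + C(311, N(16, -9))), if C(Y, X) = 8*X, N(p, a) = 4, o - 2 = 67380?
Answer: 1/67414 ≈ 1.4834e-5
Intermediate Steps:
o = 67382 (o = 2 + 67380 = 67382)
1/(o + C(311, N(16, -9))) = 1/(67382 + 8*4) = 1/(67382 + 32) = 1/67414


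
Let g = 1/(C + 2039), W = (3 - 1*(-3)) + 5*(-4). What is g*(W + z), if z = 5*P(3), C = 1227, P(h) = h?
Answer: 1/3266 ≈ 0.00030618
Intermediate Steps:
W = -14 (W = (3 + 3) - 20 = 6 - 20 = -14)
z = 15 (z = 5*3 = 15)
g = 1/3266 (g = 1/(1227 + 2039) = 1/3266 ≈ 0.00030618)
g*(W + z) = (-14 + 15)/3266 = (1/3266)*1 = 1/3266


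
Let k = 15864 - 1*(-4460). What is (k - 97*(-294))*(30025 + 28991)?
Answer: 2882459472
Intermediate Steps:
k = 20324 (k = 15864 + 4460 = 20324)
(k - 97*(-294))*(30025 + 28991) = (20324 - 97*(-294))*(30025 + 28991) = (20324 + 28518)*59016 = 48842*59016 = 2882459472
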